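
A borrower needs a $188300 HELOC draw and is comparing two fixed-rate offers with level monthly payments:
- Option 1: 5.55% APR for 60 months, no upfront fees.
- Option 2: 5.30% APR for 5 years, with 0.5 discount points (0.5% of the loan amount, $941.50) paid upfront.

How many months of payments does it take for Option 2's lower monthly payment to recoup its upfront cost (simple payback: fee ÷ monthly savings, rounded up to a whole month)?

44 months

Option 1: at 5.55% the monthly rate is 0.0046250, so the payment is 188,300 × 0.0046250 / (1 − 1.0046250^−60) = $3,601.10.
Option 2: at 5.30% the monthly rate is 0.0044167, so the payment is 188,300 × 0.0044167 / (1 − 1.0044167^−60) = $3,579.39.
Monthly savings = $3,601.10 − $3,579.39 = $21.71.
Break-even = $941.50 / $21.71 = 43.37 → 44 months.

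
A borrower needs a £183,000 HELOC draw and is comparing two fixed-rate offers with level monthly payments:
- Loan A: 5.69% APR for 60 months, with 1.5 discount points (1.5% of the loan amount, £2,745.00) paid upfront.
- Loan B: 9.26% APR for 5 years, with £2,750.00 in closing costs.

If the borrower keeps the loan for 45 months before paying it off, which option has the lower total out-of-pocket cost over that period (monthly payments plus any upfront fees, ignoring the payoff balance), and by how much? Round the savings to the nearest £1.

Loan A by £13,970

Loan A: monthly rate = 5.69%/12 = 0.0047417; payment = 183,000 × 0.0047417 / (1 − (1+0.0047417)^−60) = £3,511.58.
Loan B: monthly rate = 9.26%/12 = 0.0077167; payment = 183,000 × 0.0077167 / (1 − (1+0.0077167)^−60) = £3,821.91.
Over 45 months: Loan A costs 45 × £3,511.58 + £2,745.00 = £160,766.10; Loan B costs 45 × £3,821.91 + £2,750.00 = £174,735.95.
Loan A is cheaper by £174,735.95 − £160,766.10 = £13,969.85.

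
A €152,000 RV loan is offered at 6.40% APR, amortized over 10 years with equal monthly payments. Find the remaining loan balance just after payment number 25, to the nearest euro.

With monthly rate i = 6.4%/12 = 0.0053333, the balance after k of n payments is P · [(1+i)^n − (1+i)^k] / [(1+i)^n − 1].
(1+0.0053333)^120 = 1.89325842 and (1+0.0053333)^25 = 1.14222605, so the balance is 152,000 × (1.89325842 − 1.14222605) / (1.89325842 − 1) = €127,798.31.

€127,798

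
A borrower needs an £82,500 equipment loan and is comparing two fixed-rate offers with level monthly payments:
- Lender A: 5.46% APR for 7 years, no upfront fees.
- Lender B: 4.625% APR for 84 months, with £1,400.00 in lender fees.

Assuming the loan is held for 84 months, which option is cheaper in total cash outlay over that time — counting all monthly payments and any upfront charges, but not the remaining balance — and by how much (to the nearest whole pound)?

Lender B by £1,321

Lender A: monthly rate = 5.46%/12 = 0.0045500; payment = 82,500 × 0.0045500 / (1 − (1+0.0045500)^−84) = £1,183.96.
Lender B: monthly rate = 4.625%/12 = 0.0038542; payment = 82,500 × 0.0038542 / (1 − (1+0.0038542)^−84) = £1,151.57.
Over 84 months: Lender A costs 84 × £1,183.96 = £99,452.64; Lender B costs 84 × £1,151.57 + £1,400.00 = £98,131.88.
Lender B is cheaper by £99,452.64 − £98,131.88 = £1,320.76.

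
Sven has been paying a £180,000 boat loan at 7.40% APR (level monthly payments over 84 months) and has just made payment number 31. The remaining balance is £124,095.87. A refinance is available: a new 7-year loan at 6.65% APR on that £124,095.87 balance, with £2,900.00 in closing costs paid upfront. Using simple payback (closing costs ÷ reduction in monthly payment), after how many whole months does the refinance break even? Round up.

Current payment = 180,000 × 7.4%/12 / (1 − (1+0.0061667)^−84) = £2,752.01.
Refinanced payment = 124,095.87 × 0.0055417 / (1 − (1+0.0055417)^−84) = £1,851.78.
Monthly savings = £2,752.01 − £1,851.78 = £900.23.
Break-even = £2,900.00 / £900.23 = 3.22 → 4 months.

4 months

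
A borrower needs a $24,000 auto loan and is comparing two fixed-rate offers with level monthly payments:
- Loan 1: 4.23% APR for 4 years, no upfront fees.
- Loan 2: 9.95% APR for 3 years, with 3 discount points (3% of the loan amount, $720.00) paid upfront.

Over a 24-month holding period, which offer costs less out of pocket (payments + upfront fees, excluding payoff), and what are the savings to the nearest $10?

Loan 1 by $6,230

Loan 1: monthly rate = 4.23%/12 = 0.0035250; payment = 24,000 × 0.0035250 / (1 − (1+0.0035250)^−48) = $544.37.
Loan 2: at 9.95% the monthly rate is 0.0082917, so the payment is 24,000 × 0.0082917 / (1 − 1.0082917^−36) = $773.85.
Over 24 months: Loan 1 costs 24 × $544.37 = $13,064.88; Loan 2 costs 24 × $773.85 + $720.00 = $19,292.40.
Loan 1 is cheaper by $19,292.40 − $13,064.88 = $6,227.52.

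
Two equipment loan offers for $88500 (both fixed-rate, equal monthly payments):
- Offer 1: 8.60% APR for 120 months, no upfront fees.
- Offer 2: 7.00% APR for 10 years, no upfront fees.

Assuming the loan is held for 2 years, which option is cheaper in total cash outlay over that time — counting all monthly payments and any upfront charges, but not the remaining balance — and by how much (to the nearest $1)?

Offer 1: monthly rate = 8.6%/12 = 0.0071667; payment = 88,500 × 0.0071667 / (1 − (1+0.0071667)^−120) = $1,102.01.
Offer 2: monthly rate = 7%/12 = 0.0058333; payment = 88,500 × 0.0058333 / (1 − (1+0.0058333)^−120) = $1,027.56.
Over 24 months: Offer 1 costs 24 × $1,102.01 = $26,448.24; Offer 2 costs 24 × $1,027.56 = $24,661.44.
Offer 2 is cheaper by $26,448.24 − $24,661.44 = $1,786.80.

Offer 2 by $1,787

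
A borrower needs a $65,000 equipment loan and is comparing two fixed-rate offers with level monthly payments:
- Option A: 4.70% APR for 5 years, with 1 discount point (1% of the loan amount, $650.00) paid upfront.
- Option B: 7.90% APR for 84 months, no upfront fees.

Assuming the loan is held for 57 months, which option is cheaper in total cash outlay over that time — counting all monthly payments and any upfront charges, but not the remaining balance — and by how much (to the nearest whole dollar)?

Option B by $12,497

Option A: at 4.70% the monthly rate is 0.0039167, so the payment is 65,000 × 0.0039167 / (1 − 1.0039167^−60) = $1,217.72.
Option B: monthly rate = 7.9%/12 = 0.0065833; payment = 65,000 × 0.0065833 / (1 − (1+0.0065833)^−84) = $1,009.87.
Over 57 months: Option A costs 57 × $1,217.72 + $650.00 = $70,060.04; Option B costs 57 × $1,009.87 = $57,562.59.
Option B is cheaper by $70,060.04 − $57,562.59 = $12,497.45.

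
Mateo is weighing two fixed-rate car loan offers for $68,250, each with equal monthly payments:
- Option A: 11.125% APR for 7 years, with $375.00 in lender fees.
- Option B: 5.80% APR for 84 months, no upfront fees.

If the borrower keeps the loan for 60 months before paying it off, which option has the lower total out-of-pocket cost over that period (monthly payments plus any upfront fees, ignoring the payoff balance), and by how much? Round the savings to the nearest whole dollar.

Option B by $11,331

Option A: at 11.125% the monthly rate is 0.0092708, so the payment is 68,250 × 0.0092708 / (1 − 1.0092708^−84) = $1,173.10.
Option B: monthly rate = 5.8%/12 = 0.0048333; payment = 68,250 × 0.0048333 / (1 − (1+0.0048333)^−84) = $990.50.
Over 60 months: Option A costs 60 × $1,173.10 + $375.00 = $70,761.00; Option B costs 60 × $990.50 = $59,430.00.
Option B is cheaper by $70,761.00 − $59,430.00 = $11,331.00.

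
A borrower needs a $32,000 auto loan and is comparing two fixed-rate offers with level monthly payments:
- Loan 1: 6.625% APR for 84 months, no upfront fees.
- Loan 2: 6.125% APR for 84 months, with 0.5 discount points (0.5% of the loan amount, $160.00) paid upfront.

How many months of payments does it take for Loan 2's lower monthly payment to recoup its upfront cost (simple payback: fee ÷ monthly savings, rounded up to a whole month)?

21 months

Loan 1: monthly rate = 6.625%/12 = 0.0055208; payment = 32,000 × 0.0055208 / (1 − (1+0.0055208)^−84) = $477.12.
Loan 2: monthly rate = 6.125%/12 = 0.0051042; payment = 32,000 × 0.0051042 / (1 − (1+0.0051042)^−84) = $469.39.
Monthly savings = $477.12 − $469.39 = $7.73.
Break-even = $160.00 / $7.73 = 20.70 → 21 months.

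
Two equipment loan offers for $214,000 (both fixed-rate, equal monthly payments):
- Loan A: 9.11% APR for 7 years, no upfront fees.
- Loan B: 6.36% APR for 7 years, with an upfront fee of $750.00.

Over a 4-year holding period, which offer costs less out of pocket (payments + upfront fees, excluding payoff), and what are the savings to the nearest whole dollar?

Loan B by $13,253

Loan A: monthly rate = 9.11%/12 = 0.0075917; payment = 214,000 × 0.0075917 / (1 − (1+0.0075917)^−84) = $3,455.02.
Loan B: at 6.36% the monthly rate is 0.0053000, so the payment is 214,000 × 0.0053000 / (1 − 1.0053000^−84) = $3,163.29.
Over 48 months: Loan A costs 48 × $3,455.02 = $165,840.96; Loan B costs 48 × $3,163.29 + $750.00 = $152,587.92.
Loan B is cheaper by $165,840.96 − $152,587.92 = $13,253.04.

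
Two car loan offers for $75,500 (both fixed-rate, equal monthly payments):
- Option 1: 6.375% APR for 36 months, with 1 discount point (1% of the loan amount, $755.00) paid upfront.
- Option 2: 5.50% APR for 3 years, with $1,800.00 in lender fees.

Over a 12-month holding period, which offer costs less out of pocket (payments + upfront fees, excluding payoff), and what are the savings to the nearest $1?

Option 1 by $686

Option 1: monthly rate = 6.375%/12 = 0.0053125; payment = 75,500 × 0.0053125 / (1 − (1+0.0053125)^−36) = $2,309.71.
Option 2: monthly rate = 5.5%/12 = 0.0045833; payment = 75,500 × 0.0045833 / (1 − (1+0.0045833)^−36) = $2,279.79.
Over 12 months: Option 1 costs 12 × $2,309.71 + $755.00 = $28,471.52; Option 2 costs 12 × $2,279.79 + $1,800.00 = $29,157.48.
Option 1 is cheaper by $29,157.48 − $28,471.52 = $685.96.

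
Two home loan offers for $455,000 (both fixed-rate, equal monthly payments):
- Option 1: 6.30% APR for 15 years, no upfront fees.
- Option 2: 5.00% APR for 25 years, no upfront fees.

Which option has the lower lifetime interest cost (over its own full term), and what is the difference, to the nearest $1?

Option 1 by $93,502

Option 1: monthly rate = 6.3%/12 = 0.0052500; payment = 455,000 × 0.0052500 / (1 − (1+0.0052500)^−180) = $3,913.68.
Total interest on Option 1 = 180 × $3,913.68 − $455,000 = $249,462.40.
Option 2: monthly rate = 5%/12 = 0.0041667; payment = 455,000 × 0.0041667 / (1 − (1+0.0041667)^−300) = $2,659.88.
Total interest on Option 2 = 300 × $2,659.88 − $455,000 = $342,964.00.
Option 1 is lower by $93,501.60.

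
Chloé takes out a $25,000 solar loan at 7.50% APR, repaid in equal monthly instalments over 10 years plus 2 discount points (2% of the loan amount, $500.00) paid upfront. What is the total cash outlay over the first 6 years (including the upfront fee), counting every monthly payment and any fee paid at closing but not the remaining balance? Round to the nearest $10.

$21,870

Monthly rate = 7.5%/12 = 0.0062500; payment = 25,000 × 0.0062500 / (1 − (1+0.0062500)^−120) = $296.75.
Total outlay = 72 × $296.75 + $500.00 = $21,866.00.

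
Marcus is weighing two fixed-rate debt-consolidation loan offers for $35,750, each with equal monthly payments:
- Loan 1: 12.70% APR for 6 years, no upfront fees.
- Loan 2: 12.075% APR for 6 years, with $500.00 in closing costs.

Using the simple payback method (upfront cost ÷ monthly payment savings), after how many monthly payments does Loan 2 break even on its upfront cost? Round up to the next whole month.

43 months

Loan 1: monthly rate = 12.7%/12 = 0.0105833; payment = 35,750 × 0.0105833 / (1 − (1+0.0105833)^−72) = $712.00.
Loan 2: at 12.075% the monthly rate is 0.0100625, so the payment is 35,750 × 0.0100625 / (1 − 1.0100625^−72) = $700.31.
Monthly savings = $712.00 − $700.31 = $11.69.
Break-even = $500.00 / $11.69 = 42.77 → 43 months.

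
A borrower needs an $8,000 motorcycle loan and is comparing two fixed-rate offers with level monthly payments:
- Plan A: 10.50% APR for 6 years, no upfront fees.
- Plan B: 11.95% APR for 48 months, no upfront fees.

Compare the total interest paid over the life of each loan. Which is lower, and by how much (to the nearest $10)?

Plan A: at 10.50% the monthly rate is 0.0087500, so the payment is 8,000 × 0.0087500 / (1 − 1.0087500^−72) = $150.23.
Total interest on Plan A = 72 × $150.23 − $8,000 = $2,816.56.
Plan B: monthly rate = 11.95%/12 = 0.0099583; payment = 8,000 × 0.0099583 / (1 − (1+0.0099583)^−48) = $210.47.
Total interest on Plan B = 48 × $210.47 − $8,000 = $2,102.56.
Plan B is lower by $714.00.

Plan B by $710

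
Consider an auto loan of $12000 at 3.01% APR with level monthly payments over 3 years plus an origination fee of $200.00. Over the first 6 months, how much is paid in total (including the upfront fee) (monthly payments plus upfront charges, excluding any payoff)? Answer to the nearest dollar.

Monthly rate = 3.01%/12 = 0.0025083; payment = 12,000 × 0.0025083 / (1 − (1+0.0025083)^−36) = $349.03.
Total outlay = 6 × $349.03 + $200.00 = $2,294.18.

$2,294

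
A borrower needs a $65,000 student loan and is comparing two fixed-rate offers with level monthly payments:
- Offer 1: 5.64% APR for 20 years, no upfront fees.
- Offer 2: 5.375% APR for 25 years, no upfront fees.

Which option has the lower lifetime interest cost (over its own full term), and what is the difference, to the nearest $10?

Offer 1 by $9,750

Offer 1: at 5.64% the monthly rate is 0.0047000, so the payment is 65,000 × 0.0047000 / (1 − 1.0047000^−240) = $452.28.
Total interest on Offer 1 = 240 × $452.28 − $65,000 = $43,547.20.
Offer 2: monthly rate = 5.375%/12 = 0.0044792; payment = 65,000 × 0.0044792 / (1 − (1+0.0044792)^−300) = $394.32.
Total interest on Offer 2 = 300 × $394.32 − $65,000 = $53,296.00.
Offer 1 is lower by $9,748.80.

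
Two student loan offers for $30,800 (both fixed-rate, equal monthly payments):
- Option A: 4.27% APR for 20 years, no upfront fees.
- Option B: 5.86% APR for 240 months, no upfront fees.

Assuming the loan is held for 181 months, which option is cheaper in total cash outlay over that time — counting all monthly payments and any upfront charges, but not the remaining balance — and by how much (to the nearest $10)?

Option A by $4,910

Option A: monthly rate = 4.27%/12 = 0.0035583; payment = 30,800 × 0.0035583 / (1 − (1+0.0035583)^−240) = $191.05.
Option B: monthly rate = 5.86%/12 = 0.0048833; payment = 30,800 × 0.0048833 / (1 − (1+0.0048833)^−240) = $218.18.
Over 181 months: Option A costs 181 × $191.05 = $34,580.05; Option B costs 181 × $218.18 = $39,490.58.
Option A is cheaper by $39,490.58 − $34,580.05 = $4,910.53.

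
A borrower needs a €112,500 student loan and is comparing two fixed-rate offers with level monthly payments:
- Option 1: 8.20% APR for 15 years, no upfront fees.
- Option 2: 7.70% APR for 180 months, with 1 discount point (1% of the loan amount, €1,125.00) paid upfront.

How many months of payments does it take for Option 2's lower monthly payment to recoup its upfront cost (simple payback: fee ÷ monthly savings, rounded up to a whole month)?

Option 1: monthly rate = 8.2%/12 = 0.0068333; payment = 112,500 × 0.0068333 / (1 − (1+0.0068333)^−180) = €1,088.14.
Option 2: monthly rate = 7.7%/12 = 0.0064167; payment = 112,500 × 0.0064167 / (1 − (1+0.0064167)^−180) = €1,055.72.
Monthly savings = €1,088.14 − €1,055.72 = €32.42.
Break-even = €1,125.00 / €32.42 = 34.70 → 35 months.

35 months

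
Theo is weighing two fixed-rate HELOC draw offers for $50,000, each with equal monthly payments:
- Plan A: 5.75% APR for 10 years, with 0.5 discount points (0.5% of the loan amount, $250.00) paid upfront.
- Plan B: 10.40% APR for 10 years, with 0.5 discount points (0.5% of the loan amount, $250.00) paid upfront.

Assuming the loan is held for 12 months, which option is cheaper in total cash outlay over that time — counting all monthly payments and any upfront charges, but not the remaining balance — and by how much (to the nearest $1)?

Plan A by $1,476

Plan A: monthly rate = 5.75%/12 = 0.0047917; payment = 50,000 × 0.0047917 / (1 − (1+0.0047917)^−120) = $548.85.
Plan B: monthly rate = 10.4%/12 = 0.0086667; payment = 50,000 × 0.0086667 / (1 − (1+0.0086667)^−120) = $671.88.
Over 12 months: Plan A costs 12 × $548.85 + $250.00 = $6,836.20; Plan B costs 12 × $671.88 + $250.00 = $8,312.56.
Plan A is cheaper by $8,312.56 − $6,836.20 = $1,476.36.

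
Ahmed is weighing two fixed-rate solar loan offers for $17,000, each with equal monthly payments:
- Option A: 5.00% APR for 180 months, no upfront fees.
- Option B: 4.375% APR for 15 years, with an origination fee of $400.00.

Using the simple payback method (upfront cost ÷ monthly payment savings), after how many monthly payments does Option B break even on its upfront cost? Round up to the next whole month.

74 months

Option A: at 5.00% the monthly rate is 0.0041667, so the payment is 17,000 × 0.0041667 / (1 − 1.0041667^−180) = $134.43.
Option B: monthly rate = 4.375%/12 = 0.0036458; payment = 17,000 × 0.0036458 / (1 − (1+0.0036458)^−180) = $128.97.
Monthly savings = $134.43 − $128.97 = $5.46.
Break-even = $400.00 / $5.46 = 73.26 → 74 months.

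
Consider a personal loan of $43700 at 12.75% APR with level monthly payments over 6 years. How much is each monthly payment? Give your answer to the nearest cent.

Monthly rate = 12.75%/12 = 0.0106250; payment = 43,700 × 0.0106250 / (1 − (1+0.0106250)^−72) = $871.48.

$871.48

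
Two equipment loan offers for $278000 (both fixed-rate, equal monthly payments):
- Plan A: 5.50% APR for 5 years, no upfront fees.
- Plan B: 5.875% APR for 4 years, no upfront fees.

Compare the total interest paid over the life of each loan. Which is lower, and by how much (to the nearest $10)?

Plan A: at 5.50% the monthly rate is 0.0045833, so the payment is 278,000 × 0.0045833 / (1 − 1.0045833^−60) = $5,310.12.
Total interest on Plan A = 60 × $5,310.12 − $278,000 = $40,607.20.
Plan B: monthly rate = 5.875%/12 = 0.0048958; payment = 278,000 × 0.0048958 / (1 − (1+0.0048958)^−48) = $6,512.92.
Total interest on Plan B = 48 × $6,512.92 − $278,000 = $34,620.16.
Plan B is lower by $5,987.04.

Plan B by $5,990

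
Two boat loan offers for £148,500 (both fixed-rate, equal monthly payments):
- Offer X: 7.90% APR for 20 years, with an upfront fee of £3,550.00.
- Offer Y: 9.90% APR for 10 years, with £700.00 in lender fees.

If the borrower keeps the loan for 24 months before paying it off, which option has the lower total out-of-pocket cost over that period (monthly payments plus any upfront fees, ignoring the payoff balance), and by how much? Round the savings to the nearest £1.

Offer X by £14,462

Offer X: at 7.90% the monthly rate is 0.0065833, so the payment is 148,500 × 0.0065833 / (1 − 1.0065833^−240) = £1,232.89.
Offer Y: at 9.90% the monthly rate is 0.0082500, so the payment is 148,500 × 0.0082500 / (1 − 1.0082500^−120) = £1,954.22.
Over 24 months: Offer X costs 24 × £1,232.89 + £3,550.00 = £33,139.36; Offer Y costs 24 × £1,954.22 + £700.00 = £47,601.28.
Offer X is cheaper by £47,601.28 − £33,139.36 = £14,461.92.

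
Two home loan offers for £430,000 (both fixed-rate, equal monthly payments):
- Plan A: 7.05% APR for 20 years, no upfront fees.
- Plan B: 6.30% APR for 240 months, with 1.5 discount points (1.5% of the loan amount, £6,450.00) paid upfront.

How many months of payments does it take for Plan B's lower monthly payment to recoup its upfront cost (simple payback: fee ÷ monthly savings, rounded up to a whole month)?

34 months

Plan A: at 7.05% the monthly rate is 0.0058750, so the payment is 430,000 × 0.0058750 / (1 − 1.0058750^−240) = £3,346.70.
Plan B: at 6.30% the monthly rate is 0.0052500, so the payment is 430,000 × 0.0052500 / (1 − 1.0052500^−240) = £3,155.54.
Monthly savings = £3,346.70 − £3,155.54 = £191.16.
Break-even = £6,450.00 / £191.16 = 33.74 → 34 months.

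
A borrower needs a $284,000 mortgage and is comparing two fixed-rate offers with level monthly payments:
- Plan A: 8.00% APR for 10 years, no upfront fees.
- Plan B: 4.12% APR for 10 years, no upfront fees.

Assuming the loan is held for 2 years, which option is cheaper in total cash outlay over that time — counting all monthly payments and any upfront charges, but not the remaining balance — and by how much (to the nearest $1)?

Plan B by $13,299

Plan A: monthly rate = 8%/12 = 0.0066667; payment = 284,000 × 0.0066667 / (1 − (1+0.0066667)^−120) = $3,445.70.
Plan B: monthly rate = 4.12%/12 = 0.0034333; payment = 284,000 × 0.0034333 / (1 − (1+0.0034333)^−120) = $2,891.59.
Over 24 months: Plan A costs 24 × $3,445.70 = $82,696.80; Plan B costs 24 × $2,891.59 = $69,398.16.
Plan B is cheaper by $82,696.80 − $69,398.16 = $13,298.64.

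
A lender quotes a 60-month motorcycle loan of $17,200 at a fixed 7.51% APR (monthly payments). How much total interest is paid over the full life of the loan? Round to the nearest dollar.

At 7.51% the monthly rate is 0.0062583, so the payment is 17,200 × 0.0062583 / (1 − 1.0062583^−60) = $344.73.
Total paid = 60 × $344.73 = $20,683.80; interest = $20,683.80 − $17,200 = $3,483.80.

$3,484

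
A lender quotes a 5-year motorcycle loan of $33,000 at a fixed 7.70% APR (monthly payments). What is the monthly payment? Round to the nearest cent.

At 7.70% the monthly rate is 0.0064167, so the payment is 33,000 × 0.0064167 / (1 − 1.0064167^−60) = $664.39.

$664.39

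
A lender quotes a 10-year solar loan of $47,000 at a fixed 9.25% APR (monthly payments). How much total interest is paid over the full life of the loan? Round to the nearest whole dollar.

Monthly rate = 9.25%/12 = 0.0077083; payment = 47,000 × 0.0077083 / (1 − (1+0.0077083)^−120) = $601.75.
Total paid = 120 × $601.75 = $72,210.00; interest = $72,210.00 − $47,000 = $25,210.00.

$25,210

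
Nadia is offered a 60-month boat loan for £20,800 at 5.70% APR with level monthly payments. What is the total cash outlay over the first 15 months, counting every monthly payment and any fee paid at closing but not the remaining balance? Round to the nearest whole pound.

£5,988

At 5.70% the monthly rate is 0.0047500, so the payment is 20,800 × 0.0047500 / (1 − 1.0047500^−60) = £399.23.
Total outlay = 15 × £399.23 = £5,988.45.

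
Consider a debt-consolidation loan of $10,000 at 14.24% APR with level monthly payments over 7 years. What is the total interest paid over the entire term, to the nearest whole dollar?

$5,853

Monthly rate = 14.24%/12 = 0.0118667; payment = 10,000 × 0.0118667 / (1 − (1+0.0118667)^−84) = $188.73.
Total paid = 84 × $188.73 = $15,853.32; interest = $15,853.32 − $10,000 = $5,853.32.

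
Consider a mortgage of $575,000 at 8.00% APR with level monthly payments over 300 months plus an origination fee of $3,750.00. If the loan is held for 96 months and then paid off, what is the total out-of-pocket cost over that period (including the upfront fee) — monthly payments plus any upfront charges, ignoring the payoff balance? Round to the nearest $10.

Monthly rate = 8%/12 = 0.0066667; payment = 575,000 × 0.0066667 / (1 − (1+0.0066667)^−300) = $4,437.94.
Total outlay = 96 × $4,437.94 + $3,750.00 = $429,792.24.

$429,790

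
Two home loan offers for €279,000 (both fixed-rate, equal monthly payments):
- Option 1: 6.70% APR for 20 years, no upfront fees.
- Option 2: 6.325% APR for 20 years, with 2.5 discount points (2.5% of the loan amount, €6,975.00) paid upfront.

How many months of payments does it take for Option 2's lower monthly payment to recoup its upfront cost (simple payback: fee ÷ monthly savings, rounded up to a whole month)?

Option 1: monthly rate = 6.7%/12 = 0.0055833; payment = 279,000 × 0.0055833 / (1 − (1+0.0055833)^−240) = €2,113.13.
Option 2: at 6.325% the monthly rate is 0.0052708, so the payment is 279,000 × 0.0052708 / (1 − 1.0052708^−240) = €2,051.50.
Monthly savings = €2,113.13 − €2,051.50 = €61.63.
Break-even = €6,975.00 / €61.63 = 113.18 → 114 months.

114 months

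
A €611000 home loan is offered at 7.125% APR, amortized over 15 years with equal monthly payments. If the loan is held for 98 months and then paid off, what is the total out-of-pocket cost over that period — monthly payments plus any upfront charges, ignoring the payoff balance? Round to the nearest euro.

At 7.125% the monthly rate is 0.0059375, so the payment is 611,000 × 0.0059375 / (1 − 1.0059375^−180) = €5,534.63.
Total outlay = 98 × €5,534.63 = €542,393.74.

€542,394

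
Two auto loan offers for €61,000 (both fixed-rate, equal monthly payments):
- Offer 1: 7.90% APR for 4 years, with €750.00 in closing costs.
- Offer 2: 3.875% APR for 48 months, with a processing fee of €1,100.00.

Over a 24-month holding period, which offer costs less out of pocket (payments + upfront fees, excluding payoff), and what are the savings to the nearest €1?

Offer 1: monthly rate = 7.9%/12 = 0.0065833; payment = 61,000 × 0.0065833 / (1 − (1+0.0065833)^−48) = €1,486.33.
Offer 2: at 3.875% the monthly rate is 0.0032292, so the payment is 61,000 × 0.0032292 / (1 − 1.0032292^−48) = €1,373.91.
Over 24 months: Offer 1 costs 24 × €1,486.33 + €750.00 = €36,421.92; Offer 2 costs 24 × €1,373.91 + €1,100.00 = €34,073.84.
Offer 2 is cheaper by €36,421.92 − €34,073.84 = €2,348.08.

Offer 2 by €2,348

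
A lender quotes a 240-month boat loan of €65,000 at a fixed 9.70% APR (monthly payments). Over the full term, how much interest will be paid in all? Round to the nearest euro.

€82,456

Monthly rate = 9.7%/12 = 0.0080833; payment = 65,000 × 0.0080833 / (1 − (1+0.0080833)^−240) = €614.40.
Total paid = 240 × €614.40 = €147,456.00; interest = €147,456.00 − €65,000 = €82,456.00.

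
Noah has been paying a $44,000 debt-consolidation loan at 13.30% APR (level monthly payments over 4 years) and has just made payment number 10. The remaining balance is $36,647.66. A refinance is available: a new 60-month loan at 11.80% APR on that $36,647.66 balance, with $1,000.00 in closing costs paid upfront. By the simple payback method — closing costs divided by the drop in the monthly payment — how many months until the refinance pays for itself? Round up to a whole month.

Current payment = 44,000 × 13.3%/12 / (1 − (1+0.0110833)^−48) = $1,186.97.
Refinanced payment = 36,647.66 × 0.0098333 / (1 − (1+0.0098333)^−60) = $811.51.
Monthly savings = $1,186.97 − $811.51 = $375.46.
Break-even = $1,000.00 / $375.46 = 2.66 → 3 months.

3 months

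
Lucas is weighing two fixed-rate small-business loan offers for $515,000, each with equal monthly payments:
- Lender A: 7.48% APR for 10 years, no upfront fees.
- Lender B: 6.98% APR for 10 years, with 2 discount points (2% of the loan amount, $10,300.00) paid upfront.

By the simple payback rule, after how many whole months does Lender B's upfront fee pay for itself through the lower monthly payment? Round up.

Lender A: at 7.48% the monthly rate is 0.0062333, so the payment is 515,000 × 0.0062333 / (1 − 1.0062333^−120) = $6,107.77.
Lender B: monthly rate = 6.98%/12 = 0.0058167; payment = 515,000 × 0.0058167 / (1 − (1+0.0058167)^−120) = $5,974.28.
Monthly savings = $6,107.77 − $5,974.28 = $133.49.
Break-even = $10,300.00 / $133.49 = 77.16 → 78 months.

78 months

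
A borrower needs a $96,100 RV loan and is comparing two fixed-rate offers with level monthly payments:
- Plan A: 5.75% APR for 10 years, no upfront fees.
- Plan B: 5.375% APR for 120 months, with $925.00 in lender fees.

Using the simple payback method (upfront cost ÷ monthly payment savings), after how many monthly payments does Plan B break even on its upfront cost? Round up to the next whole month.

52 months

Plan A: monthly rate = 5.75%/12 = 0.0047917; payment = 96,100 × 0.0047917 / (1 − (1+0.0047917)^−120) = $1,054.88.
Plan B: at 5.375% the monthly rate is 0.0044792, so the payment is 96,100 × 0.0044792 / (1 − 1.0044792^−120) = $1,037.00.
Monthly savings = $1,054.88 − $1,037.00 = $17.88.
Break-even = $925.00 / $17.88 = 51.73 → 52 months.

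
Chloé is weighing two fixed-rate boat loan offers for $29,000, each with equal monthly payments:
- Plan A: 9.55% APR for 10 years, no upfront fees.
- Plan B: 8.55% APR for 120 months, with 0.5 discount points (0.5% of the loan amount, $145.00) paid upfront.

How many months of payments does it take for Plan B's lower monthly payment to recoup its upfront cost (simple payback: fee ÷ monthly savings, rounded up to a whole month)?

10 months

Plan A: monthly rate = 9.55%/12 = 0.0079583; payment = 29,000 × 0.0079583 / (1 − (1+0.0079583)^−120) = $376.05.
Plan B: monthly rate = 8.55%/12 = 0.0071250; payment = 29,000 × 0.0071250 / (1 − (1+0.0071250)^−120) = $360.33.
Monthly savings = $376.05 − $360.33 = $15.72.
Break-even = $145.00 / $15.72 = 9.22 → 10 months.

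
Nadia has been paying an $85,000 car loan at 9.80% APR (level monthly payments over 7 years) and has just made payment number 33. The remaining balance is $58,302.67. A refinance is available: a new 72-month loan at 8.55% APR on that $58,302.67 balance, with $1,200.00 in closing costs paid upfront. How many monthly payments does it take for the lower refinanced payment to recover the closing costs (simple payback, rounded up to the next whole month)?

4 months

Current payment = 85,000 × 9.8%/12 / (1 − (1+0.0081667)^−84) = $1,402.33.
Refinanced payment = 58,302.67 × 0.0071250 / (1 − (1+0.0071250)^−72) = $1,037.96.
Monthly savings = $1,402.33 − $1,037.96 = $364.37.
Break-even = $1,200.00 / $364.37 = 3.29 → 4 months.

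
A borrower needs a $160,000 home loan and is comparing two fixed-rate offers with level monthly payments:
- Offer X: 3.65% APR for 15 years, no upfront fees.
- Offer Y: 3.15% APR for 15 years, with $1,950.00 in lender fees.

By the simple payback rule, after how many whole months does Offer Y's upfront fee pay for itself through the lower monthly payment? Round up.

Offer X: monthly rate = 3.65%/12 = 0.0030417; payment = 160,000 × 0.0030417 / (1 − (1+0.0030417)^−180) = $1,155.63.
Offer Y: monthly rate = 3.15%/12 = 0.0026250; payment = 160,000 × 0.0026250 / (1 − (1+0.0026250)^−180) = $1,116.51.
Monthly savings = $1,155.63 − $1,116.51 = $39.12.
Break-even = $1,950.00 / $39.12 = 49.85 → 50 months.

50 months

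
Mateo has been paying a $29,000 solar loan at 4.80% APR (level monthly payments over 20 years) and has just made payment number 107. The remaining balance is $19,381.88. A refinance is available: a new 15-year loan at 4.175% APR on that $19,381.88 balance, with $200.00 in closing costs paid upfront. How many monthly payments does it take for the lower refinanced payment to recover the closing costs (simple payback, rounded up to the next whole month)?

5 months

Current payment = 29,000 × 4.8%/12 / (1 − (1+0.0040000)^−240) = $188.20.
Refinanced payment = 19,381.88 × 0.0034792 / (1 − (1+0.0034792)^−180) = $145.07.
Monthly savings = $188.20 − $145.07 = $43.13.
Break-even = $200.00 / $43.13 = 4.64 → 5 months.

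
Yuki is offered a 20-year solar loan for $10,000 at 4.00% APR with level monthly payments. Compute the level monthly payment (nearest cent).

$60.60

At 4.00% the monthly rate is 0.0033333, so the payment is 10,000 × 0.0033333 / (1 − 1.0033333^−240) = $60.60.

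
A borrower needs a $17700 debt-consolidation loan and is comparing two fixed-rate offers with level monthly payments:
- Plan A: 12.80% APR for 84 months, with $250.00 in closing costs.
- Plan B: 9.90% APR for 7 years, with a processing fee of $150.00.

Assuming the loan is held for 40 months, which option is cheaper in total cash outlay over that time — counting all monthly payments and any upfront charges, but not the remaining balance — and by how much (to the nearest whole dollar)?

Plan B by $1,186

Plan A: at 12.80% the monthly rate is 0.0106667, so the payment is 17,700 × 0.0106667 / (1 − 1.0106667^−84) = $320.08.
Plan B: monthly rate = 9.9%/12 = 0.0082500; payment = 17,700 × 0.0082500 / (1 − (1+0.0082500)^−84) = $292.93.
Over 40 months: Plan A costs 40 × $320.08 + $250.00 = $13,053.20; Plan B costs 40 × $292.93 + $150.00 = $11,867.20.
Plan B is cheaper by $13,053.20 − $11,867.20 = $1,186.00.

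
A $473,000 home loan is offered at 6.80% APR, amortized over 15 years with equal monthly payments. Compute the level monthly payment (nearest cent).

$4,198.74

Monthly rate = 6.8%/12 = 0.0056667; payment = 473,000 × 0.0056667 / (1 − (1+0.0056667)^−180) = $4,198.74.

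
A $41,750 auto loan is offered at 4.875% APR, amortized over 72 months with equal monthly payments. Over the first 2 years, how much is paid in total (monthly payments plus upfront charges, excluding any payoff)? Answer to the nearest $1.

$16,079

Monthly rate = 4.875%/12 = 0.0040625; payment = 41,750 × 0.0040625 / (1 − (1+0.0040625)^−72) = $669.96.
Total outlay = 24 × $669.96 = $16,079.04.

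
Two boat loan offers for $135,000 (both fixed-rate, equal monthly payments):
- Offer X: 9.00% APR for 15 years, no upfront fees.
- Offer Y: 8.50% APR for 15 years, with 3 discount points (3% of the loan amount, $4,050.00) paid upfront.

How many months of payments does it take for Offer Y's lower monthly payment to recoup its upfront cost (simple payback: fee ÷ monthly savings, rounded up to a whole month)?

102 months

Offer X: at 9.00% the monthly rate is 0.0075000, so the payment is 135,000 × 0.0075000 / (1 − 1.0075000^−180) = $1,369.26.
Offer Y: monthly rate = 8.5%/12 = 0.0070833; payment = 135,000 × 0.0070833 / (1 − (1+0.0070833)^−180) = $1,329.40.
Monthly savings = $1,369.26 − $1,329.40 = $39.86.
Break-even = $4,050.00 / $39.86 = 101.61 → 102 months.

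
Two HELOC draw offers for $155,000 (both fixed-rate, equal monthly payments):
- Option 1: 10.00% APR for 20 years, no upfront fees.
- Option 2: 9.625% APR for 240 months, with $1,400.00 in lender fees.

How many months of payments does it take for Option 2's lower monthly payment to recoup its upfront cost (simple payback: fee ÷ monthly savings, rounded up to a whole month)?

37 months

Option 1: at 10.00% the monthly rate is 0.0083333, so the payment is 155,000 × 0.0083333 / (1 − 1.0083333^−240) = $1,495.78.
Option 2: at 9.625% the monthly rate is 0.0080208, so the payment is 155,000 × 0.0080208 / (1 − 1.0080208^−240) = $1,457.48.
Monthly savings = $1,495.78 − $1,457.48 = $38.30.
Break-even = $1,400.00 / $38.30 = 36.55 → 37 months.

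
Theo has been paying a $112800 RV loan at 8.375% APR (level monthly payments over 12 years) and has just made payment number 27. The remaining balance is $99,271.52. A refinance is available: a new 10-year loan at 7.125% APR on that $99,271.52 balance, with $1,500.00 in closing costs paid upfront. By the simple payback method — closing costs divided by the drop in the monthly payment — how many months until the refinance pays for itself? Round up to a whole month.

18 months

Current payment = 112,800 × 8.375%/12 / (1 − (1+0.0069792)^−144) = $1,244.32.
Refinanced payment = 99,271.52 × 0.0059375 / (1 − (1+0.0059375)^−120) = $1,159.03.
Monthly savings = $1,244.32 − $1,159.03 = $85.29.
Break-even = $1,500.00 / $85.29 = 17.59 → 18 months.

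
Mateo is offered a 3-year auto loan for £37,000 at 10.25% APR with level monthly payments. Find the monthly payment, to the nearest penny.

£1,198.23

Monthly rate = 10.25%/12 = 0.0085417; payment = 37,000 × 0.0085417 / (1 − (1+0.0085417)^−36) = £1,198.23.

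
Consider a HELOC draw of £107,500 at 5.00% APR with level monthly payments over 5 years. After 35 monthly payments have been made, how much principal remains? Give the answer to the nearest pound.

With monthly rate i = 5%/12 = 0.0041667, the balance after k of n payments is P · [(1+i)^n − (1+i)^k] / [(1+i)^n − 1].
(1+0.0041667)^60 = 1.28335868 and (1+0.0041667)^35 = 1.15665284, so the balance is 107,500 × (1.28335868 − 1.15665284) / (1.28335868 − 1) = £48,069.38.

£48,069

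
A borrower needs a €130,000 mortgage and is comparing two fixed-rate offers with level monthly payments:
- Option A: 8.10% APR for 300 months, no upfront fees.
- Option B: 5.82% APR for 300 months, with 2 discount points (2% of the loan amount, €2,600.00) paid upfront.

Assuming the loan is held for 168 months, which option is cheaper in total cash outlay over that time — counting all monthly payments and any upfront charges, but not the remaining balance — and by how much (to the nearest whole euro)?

Option B by €29,092

Option A: at 8.10% the monthly rate is 0.0067500, so the payment is 130,000 × 0.0067500 / (1 − 1.0067500^−300) = €1,011.99.
Option B: at 5.82% the monthly rate is 0.0048500, so the payment is 130,000 × 0.0048500 / (1 − 1.0048500^−300) = €823.35.
Over 168 months: Option A costs 168 × €1,011.99 = €170,014.32; Option B costs 168 × €823.35 + €2,600.00 = €140,922.80.
Option B is cheaper by €170,014.32 − €140,922.80 = €29,091.52.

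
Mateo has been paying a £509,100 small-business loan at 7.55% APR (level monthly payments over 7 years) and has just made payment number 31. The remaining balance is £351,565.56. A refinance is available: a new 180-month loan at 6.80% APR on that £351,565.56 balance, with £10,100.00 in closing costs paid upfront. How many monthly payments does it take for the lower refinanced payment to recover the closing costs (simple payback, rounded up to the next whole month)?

3 months

Current payment = 509,100 × 7.55%/12 / (1 − (1+0.0062917)^−84) = £7,821.29.
Refinanced payment = 351,565.56 × 0.0056667 / (1 − (1+0.0056667)^−180) = £3,120.79.
Monthly savings = £7,821.29 − £3,120.79 = £4,700.50.
Break-even = £10,100.00 / £4,700.50 = 2.15 → 3 months.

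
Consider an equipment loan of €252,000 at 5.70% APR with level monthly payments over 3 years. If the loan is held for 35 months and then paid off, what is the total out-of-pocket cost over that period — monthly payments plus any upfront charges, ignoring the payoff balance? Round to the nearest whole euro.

At 5.70% the monthly rate is 0.0047500, so the payment is 252,000 × 0.0047500 / (1 − 1.0047500^−36) = €7,632.12.
Total outlay = 35 × €7,632.12 = €267,124.20.

€267,124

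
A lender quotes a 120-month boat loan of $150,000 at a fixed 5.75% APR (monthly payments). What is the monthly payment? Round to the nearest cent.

$1,646.54

At 5.75% the monthly rate is 0.0047917, so the payment is 150,000 × 0.0047917 / (1 − 1.0047917^−120) = $1,646.54.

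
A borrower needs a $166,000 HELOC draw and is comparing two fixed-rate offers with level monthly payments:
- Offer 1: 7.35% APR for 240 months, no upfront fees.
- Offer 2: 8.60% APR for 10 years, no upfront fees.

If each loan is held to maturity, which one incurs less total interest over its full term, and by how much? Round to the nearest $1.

Offer 1: monthly rate = 7.35%/12 = 0.0061250; payment = 166,000 × 0.0061250 / (1 − (1+0.0061250)^−240) = $1,322.10.
Total interest on Offer 1 = 240 × $1,322.10 − $166,000 = $151,304.00.
Offer 2: at 8.60% the monthly rate is 0.0071667, so the payment is 166,000 × 0.0071667 / (1 − 1.0071667^−120) = $2,067.05.
Total interest on Offer 2 = 120 × $2,067.05 − $166,000 = $82,046.00.
Offer 2 is lower by $69,258.00.

Offer 2 by $69,258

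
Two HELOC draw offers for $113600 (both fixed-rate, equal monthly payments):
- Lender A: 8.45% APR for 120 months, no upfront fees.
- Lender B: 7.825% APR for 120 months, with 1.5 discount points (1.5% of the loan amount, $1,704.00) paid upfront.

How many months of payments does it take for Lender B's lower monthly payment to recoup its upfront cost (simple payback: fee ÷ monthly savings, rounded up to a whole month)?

46 months

Lender A: at 8.45% the monthly rate is 0.0070417, so the payment is 113,600 × 0.0070417 / (1 − 1.0070417^−120) = $1,405.44.
Lender B: monthly rate = 7.825%/12 = 0.0065208; payment = 113,600 × 0.0065208 / (1 − (1+0.0065208)^−120) = $1,367.80.
Monthly savings = $1,405.44 − $1,367.80 = $37.64.
Break-even = $1,704.00 / $37.64 = 45.27 → 46 months.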